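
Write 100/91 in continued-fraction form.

[1; 10, 9]

Run the Euclidean algorithm on 100 and 91; the successive quotients are the partial quotients a_0, a_1, ... (each step inverts the fractional part left over by the previous one):
  100 = 1*91 + 9, so a_0 = 1.
  91 = 10*9 + 1, so a_1 = 10.
  9 = 9*1 + 0, so a_2 = 9.
The remainder reaches 0 after 3 divisions, so the expansion has 3 partial quotients, read off in order.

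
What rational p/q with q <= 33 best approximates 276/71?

35/9

Expand x = 276/71 as a continued fraction with the Euclidean algorithm:
  276 = 3*71 + 63, so a_0 = 3.
  71 = 1*63 + 8, so a_1 = 1.
  63 = 7*8 + 7, so a_2 = 7.
  8 = 1*7 + 1, so a_3 = 1.
  7 = 7*1 + 0, so a_4 = 7.
so x = [3; 1, 7, 1, 7].
Convergents (p_i = a_i*p_{i-1} + p_{i-2}, q_i = a_i*q_{i-1} + q_{i-2} with p_{-2}=0, p_{-1}=1, q_{-2}=1, q_{-1}=0), until the denominator exceeds 33:
  i=0: a_0=3, p_0 = 3*1 + 0 = 3, q_0 = 3*0 + 1 = 1.
  i=1: a_1=1, p_1 = 1*3 + 1 = 4, q_1 = 1*1 + 0 = 1.
  i=2: a_2=7, p_2 = 7*4 + 3 = 31, q_2 = 7*1 + 1 = 8.
  i=3: a_3=1, p_3 = 1*31 + 4 = 35, q_3 = 1*8 + 1 = 9.
  i=4: a_4=7, p_4 = 7*35 + 31 = 276, q_4 = 7*9 + 8 = 71.
q_4 = 71 > 33, so the last convergent with denominator <= 33 is p_3/q_3 = 35/9.
The closest fraction with denominator <= 33 is either p_3/q_3 or the intermediate fraction (k*p_3 + p_2)/(k*q_3 + q_2) with the largest k >= 1 whose denominator stays <= 33; these approach x as k grows, and every other convergent or intermediate fraction in range is farther away.
Largest k: floor((33 - q_2)/q_3) = floor((33 - 8)/9) = 2.
That gives (2*35 + 31)/(2*9 + 8) = 101/26.
Compare the errors: |x - 35/9| = |276*9 - 35*71|/(71*9) = 1/639, and |x - 101/26| = |276*26 - 101*71|/(71*26) = 5/1846.
Cross-multiplying, 1*1846 = 1846 < 3195 = 5*639, so 1/639 is smaller: the convergent 35/9 is closer to x than 101/26.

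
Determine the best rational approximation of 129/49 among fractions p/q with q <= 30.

Expand x = 129/49 as a continued fraction with the Euclidean algorithm:
  129 = 2*49 + 31, so a_0 = 2.
  49 = 1*31 + 18, so a_1 = 1.
  31 = 1*18 + 13, so a_2 = 1.
  18 = 1*13 + 5, so a_3 = 1.
  13 = 2*5 + 3, so a_4 = 2.
  5 = 1*3 + 2, so a_5 = 1.
  3 = 1*2 + 1, so a_6 = 1.
  2 = 2*1 + 0, so a_7 = 2.
so x = [2; 1, 1, 1, 2, 1, 1, 2].
Convergents (p_i = a_i*p_{i-1} + p_{i-2}, q_i = a_i*q_{i-1} + q_{i-2} with p_{-2}=0, p_{-1}=1, q_{-2}=1, q_{-1}=0), until the denominator exceeds 30:
  i=0: a_0=2, p_0 = 2*1 + 0 = 2, q_0 = 2*0 + 1 = 1.
  i=1: a_1=1, p_1 = 1*2 + 1 = 3, q_1 = 1*1 + 0 = 1.
  i=2: a_2=1, p_2 = 1*3 + 2 = 5, q_2 = 1*1 + 1 = 2.
  i=3: a_3=1, p_3 = 1*5 + 3 = 8, q_3 = 1*2 + 1 = 3.
  i=4: a_4=2, p_4 = 2*8 + 5 = 21, q_4 = 2*3 + 2 = 8.
  i=5: a_5=1, p_5 = 1*21 + 8 = 29, q_5 = 1*8 + 3 = 11.
  i=6: a_6=1, p_6 = 1*29 + 21 = 50, q_6 = 1*11 + 8 = 19.
  i=7: a_7=2, p_7 = 2*50 + 29 = 129, q_7 = 2*19 + 11 = 49.
q_7 = 49 > 30, so the last convergent with denominator <= 30 is p_6/q_6 = 50/19.
The closest fraction with denominator <= 30 is either p_6/q_6 or the intermediate fraction (k*p_6 + p_5)/(k*q_6 + q_5) with the largest k >= 1 whose denominator stays <= 30; these approach x as k grows, and every other convergent or intermediate fraction in range is farther away.
Largest k: floor((30 - q_5)/q_6) = floor((30 - 11)/19) = 1.
That gives (1*50 + 29)/(1*19 + 11) = 79/30.
Compare the errors: |x - 50/19| = |129*19 - 50*49|/(49*19) = 1/931, and |x - 79/30| = |129*30 - 79*49|/(49*30) = 1/1470.
Cross-multiplying, 1*931 = 931 < 1470 = 1*1470, so 1/1470 is smaller: the intermediate fraction 79/30 is closer to x than 50/19.

79/30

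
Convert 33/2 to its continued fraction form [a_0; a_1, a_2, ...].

[16; 2]

Run the Euclidean algorithm on 33 and 2; the successive quotients are the partial quotients a_0, a_1, ... (each step inverts the fractional part left over by the previous one):
  33 = 16*2 + 1, so a_0 = 16.
  2 = 2*1 + 0, so a_1 = 2.
The remainder reaches 0 after 2 divisions, so the expansion has 2 partial quotients, read off in order.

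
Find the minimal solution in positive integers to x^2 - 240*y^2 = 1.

(x, y) = (31, 2)

First expand sqrt(240) as a continued fraction. With x_i = (sqrt(240) + m_i)/d_i and (m_0, d_0) = (0, 1): a_0 = floor(sqrt(240)) = 15, since 15^2 = 225 <= 240 < 256 = 16^2.
Iterate m_{i+1} = d_i*a_i - m_i, d_{i+1} = (240 - m_{i+1}^2)/d_i, a_{i+1} = floor((a_0 + m_{i+1})/d_{i+1}):
  m_1 = 1*15 - 0 = 15, d_1 = (240 - 15^2)/1 = 15/1 = 15, a_1 = floor((15 + 15)/15) = 2.
  m_2 = 15*2 - 15 = 15, d_2 = (240 - 15^2)/15 = 15/15 = 1, a_2 = floor((15 + 15)/1) = 30.
  m_3 = 1*30 - 15 = 15, d_3 = (240 - 15^2)/1 = 15/1 = 15: (m_3, d_3) = (m_1, d_1) = (15, 15), so from here the quotients repeat a_1, a_2; the period length is 2.
So sqrt(240) = [15; (2, 30)] with period length k = 2.
k is even, so the fundamental solution of x^2 - 240y^2 = 1 is (p_{k-1}, q_{k-1}) = (p_1, q_1); compute convergents through index 1.
Convergents (p_i = a_i*p_{i-1} + p_{i-2}, q_i = a_i*q_{i-1} + q_{i-2} with p_{-2}=0, p_{-1}=1, q_{-2}=1, q_{-1}=0):
  i=0: a_0=15, p_0 = 15*1 + 0 = 15, q_0 = 15*0 + 1 = 1.
  i=1: a_1=2, p_1 = 2*15 + 1 = 31, q_1 = 2*1 + 0 = 2.
Check: 31^2 - 240*2^2 = 961 - 960 = 1, so (x, y) = (31, 2) solves the equation, and by the theorem it is the least positive solution.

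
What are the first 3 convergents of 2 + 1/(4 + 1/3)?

2/1, 9/4, 29/13

Using the convergent recurrence p_i = a_i*p_{i-1} + p_{i-2}, q_i = a_i*q_{i-1} + q_{i-2} with p_{-2}=0, p_{-1}=1, q_{-2}=1, q_{-1}=0:
  i=0: a_0=2, p_0 = 2*1 + 0 = 2, q_0 = 2*0 + 1 = 1.
  i=1: a_1=4, p_1 = 4*2 + 1 = 9, q_1 = 4*1 + 0 = 4.
  i=2: a_2=3, p_2 = 3*9 + 2 = 29, q_2 = 3*4 + 1 = 13.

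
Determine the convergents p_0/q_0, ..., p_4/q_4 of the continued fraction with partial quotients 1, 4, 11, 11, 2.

1/1, 5/4, 56/45, 621/499, 1298/1043

Using the convergent recurrence p_i = a_i*p_{i-1} + p_{i-2}, q_i = a_i*q_{i-1} + q_{i-2} with p_{-2}=0, p_{-1}=1, q_{-2}=1, q_{-1}=0:
  i=0: a_0=1, p_0 = 1*1 + 0 = 1, q_0 = 1*0 + 1 = 1.
  i=1: a_1=4, p_1 = 4*1 + 1 = 5, q_1 = 4*1 + 0 = 4.
  i=2: a_2=11, p_2 = 11*5 + 1 = 56, q_2 = 11*4 + 1 = 45.
  i=3: a_3=11, p_3 = 11*56 + 5 = 621, q_3 = 11*45 + 4 = 499.
  i=4: a_4=2, p_4 = 2*621 + 56 = 1298, q_4 = 2*499 + 45 = 1043.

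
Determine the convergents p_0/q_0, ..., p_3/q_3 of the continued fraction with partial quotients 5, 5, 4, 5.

5/1, 26/5, 109/21, 571/110

Using the convergent recurrence p_i = a_i*p_{i-1} + p_{i-2}, q_i = a_i*q_{i-1} + q_{i-2} with p_{-2}=0, p_{-1}=1, q_{-2}=1, q_{-1}=0:
  i=0: a_0=5, p_0 = 5*1 + 0 = 5, q_0 = 5*0 + 1 = 1.
  i=1: a_1=5, p_1 = 5*5 + 1 = 26, q_1 = 5*1 + 0 = 5.
  i=2: a_2=4, p_2 = 4*26 + 5 = 109, q_2 = 4*5 + 1 = 21.
  i=3: a_3=5, p_3 = 5*109 + 26 = 571, q_3 = 5*21 + 5 = 110.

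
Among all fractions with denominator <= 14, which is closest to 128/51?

Expand x = 128/51 as a continued fraction with the Euclidean algorithm:
  128 = 2*51 + 26, so a_0 = 2.
  51 = 1*26 + 25, so a_1 = 1.
  26 = 1*25 + 1, so a_2 = 1.
  25 = 25*1 + 0, so a_3 = 25.
so x = [2; 1, 1, 25].
Convergents (p_i = a_i*p_{i-1} + p_{i-2}, q_i = a_i*q_{i-1} + q_{i-2} with p_{-2}=0, p_{-1}=1, q_{-2}=1, q_{-1}=0), until the denominator exceeds 14:
  i=0: a_0=2, p_0 = 2*1 + 0 = 2, q_0 = 2*0 + 1 = 1.
  i=1: a_1=1, p_1 = 1*2 + 1 = 3, q_1 = 1*1 + 0 = 1.
  i=2: a_2=1, p_2 = 1*3 + 2 = 5, q_2 = 1*1 + 1 = 2.
  i=3: a_3=25, p_3 = 25*5 + 3 = 128, q_3 = 25*2 + 1 = 51.
q_3 = 51 > 14, so the last convergent with denominator <= 14 is p_2/q_2 = 5/2.
The closest fraction with denominator <= 14 is either p_2/q_2 or the intermediate fraction (k*p_2 + p_1)/(k*q_2 + q_1) with the largest k >= 1 whose denominator stays <= 14; these approach x as k grows, and every other convergent or intermediate fraction in range is farther away.
Largest k: floor((14 - q_1)/q_2) = floor((14 - 1)/2) = 6.
That gives (6*5 + 3)/(6*2 + 1) = 33/13.
Compare the errors: |x - 5/2| = |128*2 - 5*51|/(51*2) = 1/102, and |x - 33/13| = |128*13 - 33*51|/(51*13) = 19/663.
Cross-multiplying, 1*663 = 663 < 1938 = 19*102, so 1/102 is smaller: the convergent 5/2 is closer to x than 33/13.

5/2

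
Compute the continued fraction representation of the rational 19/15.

[1; 3, 1, 3]

Run the Euclidean algorithm on 19 and 15; the successive quotients are the partial quotients a_0, a_1, ... (each step inverts the fractional part left over by the previous one):
  19 = 1*15 + 4, so a_0 = 1.
  15 = 3*4 + 3, so a_1 = 3.
  4 = 1*3 + 1, so a_2 = 1.
  3 = 3*1 + 0, so a_3 = 3.
The remainder reaches 0 after 4 divisions, so the expansion has 4 partial quotients, read off in order.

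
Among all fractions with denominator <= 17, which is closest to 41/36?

Expand x = 41/36 as a continued fraction with the Euclidean algorithm:
  41 = 1*36 + 5, so a_0 = 1.
  36 = 7*5 + 1, so a_1 = 7.
  5 = 5*1 + 0, so a_2 = 5.
so x = [1; 7, 5].
Convergents (p_i = a_i*p_{i-1} + p_{i-2}, q_i = a_i*q_{i-1} + q_{i-2} with p_{-2}=0, p_{-1}=1, q_{-2}=1, q_{-1}=0), until the denominator exceeds 17:
  i=0: a_0=1, p_0 = 1*1 + 0 = 1, q_0 = 1*0 + 1 = 1.
  i=1: a_1=7, p_1 = 7*1 + 1 = 8, q_1 = 7*1 + 0 = 7.
  i=2: a_2=5, p_2 = 5*8 + 1 = 41, q_2 = 5*7 + 1 = 36.
q_2 = 36 > 17, so the last convergent with denominator <= 17 is p_1/q_1 = 8/7.
The closest fraction with denominator <= 17 is either p_1/q_1 or the intermediate fraction (k*p_1 + p_0)/(k*q_1 + q_0) with the largest k >= 1 whose denominator stays <= 17; these approach x as k grows, and every other convergent or intermediate fraction in range is farther away.
Largest k: floor((17 - q_0)/q_1) = floor((17 - 1)/7) = 2.
That gives (2*8 + 1)/(2*7 + 1) = 17/15.
Compare the errors: |x - 8/7| = |41*7 - 8*36|/(36*7) = 1/252, and |x - 17/15| = |41*15 - 17*36|/(36*15) = 3/540.
Cross-multiplying, 1*540 = 540 < 756 = 3*252, so 1/252 is smaller: the convergent 8/7 is closer to x than 17/15.

8/7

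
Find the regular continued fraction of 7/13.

Run the Euclidean algorithm on 7 and 13; the successive quotients are the partial quotients a_0, a_1, ... (each step inverts the fractional part left over by the previous one):
  7 = 0*13 + 7, so a_0 = 0.
  13 = 1*7 + 6, so a_1 = 1.
  7 = 1*6 + 1, so a_2 = 1.
  6 = 6*1 + 0, so a_3 = 6.
The remainder reaches 0 after 4 divisions, so the expansion has 4 partial quotients, read off in order.

[0; 1, 1, 6]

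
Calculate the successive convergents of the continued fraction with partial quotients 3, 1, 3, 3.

3/1, 4/1, 15/4, 49/13

Using the convergent recurrence p_i = a_i*p_{i-1} + p_{i-2}, q_i = a_i*q_{i-1} + q_{i-2} with p_{-2}=0, p_{-1}=1, q_{-2}=1, q_{-1}=0:
  i=0: a_0=3, p_0 = 3*1 + 0 = 3, q_0 = 3*0 + 1 = 1.
  i=1: a_1=1, p_1 = 1*3 + 1 = 4, q_1 = 1*1 + 0 = 1.
  i=2: a_2=3, p_2 = 3*4 + 3 = 15, q_2 = 3*1 + 1 = 4.
  i=3: a_3=3, p_3 = 3*15 + 4 = 49, q_3 = 3*4 + 1 = 13.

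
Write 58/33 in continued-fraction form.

[1; 1, 3, 8]

Run the Euclidean algorithm on 58 and 33; the successive quotients are the partial quotients a_0, a_1, ... (each step inverts the fractional part left over by the previous one):
  58 = 1*33 + 25, so a_0 = 1.
  33 = 1*25 + 8, so a_1 = 1.
  25 = 3*8 + 1, so a_2 = 3.
  8 = 8*1 + 0, so a_3 = 8.
The remainder reaches 0 after 4 divisions, so the expansion has 4 partial quotients, read off in order.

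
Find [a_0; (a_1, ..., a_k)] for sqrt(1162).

Write x_i = (sqrt(1162) + m_i)/d_i with (m_0, d_0) = (0, 1). a_0 = floor(sqrt(1162)) = 34, since 34^2 = 1156 <= 1162 < 1225 = 35^2.
Iterate m_{i+1} = d_i*a_i - m_i, d_{i+1} = (1162 - m_{i+1}^2)/d_i, a_{i+1} = floor((a_0 + m_{i+1})/d_{i+1}):
  m_1 = 1*34 - 0 = 34, d_1 = (1162 - 34^2)/1 = 6/1 = 6, a_1 = floor((34 + 34)/6) = 11.
  m_2 = 6*11 - 34 = 32, d_2 = (1162 - 32^2)/6 = 138/6 = 23, a_2 = floor((34 + 32)/23) = 2.
  m_3 = 23*2 - 32 = 14, d_3 = (1162 - 14^2)/23 = 966/23 = 42, a_3 = floor((34 + 14)/42) = 1.
  m_4 = 42*1 - 14 = 28, d_4 = (1162 - 28^2)/42 = 378/42 = 9, a_4 = floor((34 + 28)/9) = 6.
  m_5 = 9*6 - 28 = 26, d_5 = (1162 - 26^2)/9 = 486/9 = 54, a_5 = floor((34 + 26)/54) = 1.
  m_6 = 54*1 - 26 = 28, d_6 = (1162 - 28^2)/54 = 378/54 = 7, a_6 = floor((34 + 28)/7) = 8.
  m_7 = 7*8 - 28 = 28, d_7 = (1162 - 28^2)/7 = 378/7 = 54, a_7 = floor((34 + 28)/54) = 1.
  m_8 = 54*1 - 28 = 26, d_8 = (1162 - 26^2)/54 = 486/54 = 9, a_8 = floor((34 + 26)/9) = 6.
  m_9 = 9*6 - 26 = 28, d_9 = (1162 - 28^2)/9 = 378/9 = 42, a_9 = floor((34 + 28)/42) = 1.
  m_10 = 42*1 - 28 = 14, d_10 = (1162 - 14^2)/42 = 966/42 = 23, a_10 = floor((34 + 14)/23) = 2.
  m_11 = 23*2 - 14 = 32, d_11 = (1162 - 32^2)/23 = 138/23 = 6, a_11 = floor((34 + 32)/6) = 11.
  m_12 = 6*11 - 32 = 34, d_12 = (1162 - 34^2)/6 = 6/6 = 1, a_12 = floor((34 + 34)/1) = 68.
  m_13 = 1*68 - 34 = 34, d_13 = (1162 - 34^2)/1 = 6/1 = 6: (m_13, d_13) = (m_1, d_1) = (34, 6), so from here the quotients repeat a_1, ..., a_12; the period length is 12.
Hence the expansion of sqrt(1162) is a_0 = 34 followed by the repeating block 11, 2, 1, 6, 1, 8, 1, 6, 1, 2, 11, 68 (period 12).

[34; (11, 2, 1, 6, 1, 8, 1, 6, 1, 2, 11, 68)]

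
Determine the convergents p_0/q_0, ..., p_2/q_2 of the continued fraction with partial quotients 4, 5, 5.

Using the convergent recurrence p_i = a_i*p_{i-1} + p_{i-2}, q_i = a_i*q_{i-1} + q_{i-2} with p_{-2}=0, p_{-1}=1, q_{-2}=1, q_{-1}=0:
  i=0: a_0=4, p_0 = 4*1 + 0 = 4, q_0 = 4*0 + 1 = 1.
  i=1: a_1=5, p_1 = 5*4 + 1 = 21, q_1 = 5*1 + 0 = 5.
  i=2: a_2=5, p_2 = 5*21 + 4 = 109, q_2 = 5*5 + 1 = 26.

4/1, 21/5, 109/26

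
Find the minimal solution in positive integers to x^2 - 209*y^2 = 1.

(x, y) = (46551, 3220)

First expand sqrt(209) as a continued fraction. With x_i = (sqrt(209) + m_i)/d_i and (m_0, d_0) = (0, 1): a_0 = floor(sqrt(209)) = 14, since 14^2 = 196 <= 209 < 225 = 15^2.
Iterate m_{i+1} = d_i*a_i - m_i, d_{i+1} = (209 - m_{i+1}^2)/d_i, a_{i+1} = floor((a_0 + m_{i+1})/d_{i+1}):
  m_1 = 1*14 - 0 = 14, d_1 = (209 - 14^2)/1 = 13/1 = 13, a_1 = floor((14 + 14)/13) = 2.
  m_2 = 13*2 - 14 = 12, d_2 = (209 - 12^2)/13 = 65/13 = 5, a_2 = floor((14 + 12)/5) = 5.
  m_3 = 5*5 - 12 = 13, d_3 = (209 - 13^2)/5 = 40/5 = 8, a_3 = floor((14 + 13)/8) = 3.
  m_4 = 8*3 - 13 = 11, d_4 = (209 - 11^2)/8 = 88/8 = 11, a_4 = floor((14 + 11)/11) = 2.
  m_5 = 11*2 - 11 = 11, d_5 = (209 - 11^2)/11 = 88/11 = 8, a_5 = floor((14 + 11)/8) = 3.
  m_6 = 8*3 - 11 = 13, d_6 = (209 - 13^2)/8 = 40/8 = 5, a_6 = floor((14 + 13)/5) = 5.
  m_7 = 5*5 - 13 = 12, d_7 = (209 - 12^2)/5 = 65/5 = 13, a_7 = floor((14 + 12)/13) = 2.
  m_8 = 13*2 - 12 = 14, d_8 = (209 - 14^2)/13 = 13/13 = 1, a_8 = floor((14 + 14)/1) = 28.
  m_9 = 1*28 - 14 = 14, d_9 = (209 - 14^2)/1 = 13/1 = 13: (m_9, d_9) = (m_1, d_1) = (14, 13), so from here the quotients repeat a_1, ..., a_8; the period length is 8.
So sqrt(209) = [14; (2, 5, 3, 2, 3, 5, 2, 28)] with period length k = 8.
k is even, so the fundamental solution of x^2 - 209y^2 = 1 is (p_{k-1}, q_{k-1}) = (p_7, q_7); compute convergents through index 7.
Convergents (p_i = a_i*p_{i-1} + p_{i-2}, q_i = a_i*q_{i-1} + q_{i-2} with p_{-2}=0, p_{-1}=1, q_{-2}=1, q_{-1}=0):
  i=0: a_0=14, p_0 = 14*1 + 0 = 14, q_0 = 14*0 + 1 = 1.
  i=1: a_1=2, p_1 = 2*14 + 1 = 29, q_1 = 2*1 + 0 = 2.
  i=2: a_2=5, p_2 = 5*29 + 14 = 159, q_2 = 5*2 + 1 = 11.
  i=3: a_3=3, p_3 = 3*159 + 29 = 506, q_3 = 3*11 + 2 = 35.
  i=4: a_4=2, p_4 = 2*506 + 159 = 1171, q_4 = 2*35 + 11 = 81.
  i=5: a_5=3, p_5 = 3*1171 + 506 = 4019, q_5 = 3*81 + 35 = 278.
  i=6: a_6=5, p_6 = 5*4019 + 1171 = 21266, q_6 = 5*278 + 81 = 1471.
  i=7: a_7=2, p_7 = 2*21266 + 4019 = 46551, q_7 = 2*1471 + 278 = 3220.
Check: 46551^2 - 209*3220^2 = 2166995601 - 2166995600 = 1, so (x, y) = (46551, 3220) solves the equation, and by the theorem it is the least positive solution.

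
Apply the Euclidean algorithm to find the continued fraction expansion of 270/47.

[5; 1, 2, 1, 11]

Run the Euclidean algorithm on 270 and 47; the successive quotients are the partial quotients a_0, a_1, ... (each step inverts the fractional part left over by the previous one):
  270 = 5*47 + 35, so a_0 = 5.
  47 = 1*35 + 12, so a_1 = 1.
  35 = 2*12 + 11, so a_2 = 2.
  12 = 1*11 + 1, so a_3 = 1.
  11 = 11*1 + 0, so a_4 = 11.
The remainder reaches 0 after 5 divisions, so the expansion has 5 partial quotients, read off in order.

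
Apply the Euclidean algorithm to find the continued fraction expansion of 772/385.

Run the Euclidean algorithm on 772 and 385; the successive quotients are the partial quotients a_0, a_1, ... (each step inverts the fractional part left over by the previous one):
  772 = 2*385 + 2, so a_0 = 2.
  385 = 192*2 + 1, so a_1 = 192.
  2 = 2*1 + 0, so a_2 = 2.
The remainder reaches 0 after 3 divisions, so the expansion has 3 partial quotients, read off in order.

[2; 192, 2]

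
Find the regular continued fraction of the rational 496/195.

Run the Euclidean algorithm on 496 and 195; the successive quotients are the partial quotients a_0, a_1, ... (each step inverts the fractional part left over by the previous one):
  496 = 2*195 + 106, so a_0 = 2.
  195 = 1*106 + 89, so a_1 = 1.
  106 = 1*89 + 17, so a_2 = 1.
  89 = 5*17 + 4, so a_3 = 5.
  17 = 4*4 + 1, so a_4 = 4.
  4 = 4*1 + 0, so a_5 = 4.
The remainder reaches 0 after 6 divisions, so the expansion has 6 partial quotients, read off in order.

[2; 1, 1, 5, 4, 4]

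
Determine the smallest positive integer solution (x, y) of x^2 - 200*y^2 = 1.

First expand sqrt(200) as a continued fraction. With x_i = (sqrt(200) + m_i)/d_i and (m_0, d_0) = (0, 1): a_0 = floor(sqrt(200)) = 14, since 14^2 = 196 <= 200 < 225 = 15^2.
Iterate m_{i+1} = d_i*a_i - m_i, d_{i+1} = (200 - m_{i+1}^2)/d_i, a_{i+1} = floor((a_0 + m_{i+1})/d_{i+1}):
  m_1 = 1*14 - 0 = 14, d_1 = (200 - 14^2)/1 = 4/1 = 4, a_1 = floor((14 + 14)/4) = 7.
  m_2 = 4*7 - 14 = 14, d_2 = (200 - 14^2)/4 = 4/4 = 1, a_2 = floor((14 + 14)/1) = 28.
  m_3 = 1*28 - 14 = 14, d_3 = (200 - 14^2)/1 = 4/1 = 4: (m_3, d_3) = (m_1, d_1) = (14, 4), so from here the quotients repeat a_1, a_2; the period length is 2.
So sqrt(200) = [14; (7, 28)] with period length k = 2.
k is even, so the fundamental solution of x^2 - 200y^2 = 1 is (p_{k-1}, q_{k-1}) = (p_1, q_1); compute convergents through index 1.
Convergents (p_i = a_i*p_{i-1} + p_{i-2}, q_i = a_i*q_{i-1} + q_{i-2} with p_{-2}=0, p_{-1}=1, q_{-2}=1, q_{-1}=0):
  i=0: a_0=14, p_0 = 14*1 + 0 = 14, q_0 = 14*0 + 1 = 1.
  i=1: a_1=7, p_1 = 7*14 + 1 = 99, q_1 = 7*1 + 0 = 7.
Check: 99^2 - 200*7^2 = 9801 - 9800 = 1, so (x, y) = (99, 7) solves the equation, and by the theorem it is the least positive solution.

(x, y) = (99, 7)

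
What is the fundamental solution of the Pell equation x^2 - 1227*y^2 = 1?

(x, y) = (1226, 35)

First expand sqrt(1227) as a continued fraction. With x_i = (sqrt(1227) + m_i)/d_i and (m_0, d_0) = (0, 1): a_0 = floor(sqrt(1227)) = 35, since 35^2 = 1225 <= 1227 < 1296 = 36^2.
Iterate m_{i+1} = d_i*a_i - m_i, d_{i+1} = (1227 - m_{i+1}^2)/d_i, a_{i+1} = floor((a_0 + m_{i+1})/d_{i+1}):
  m_1 = 1*35 - 0 = 35, d_1 = (1227 - 35^2)/1 = 2/1 = 2, a_1 = floor((35 + 35)/2) = 35.
  m_2 = 2*35 - 35 = 35, d_2 = (1227 - 35^2)/2 = 2/2 = 1, a_2 = floor((35 + 35)/1) = 70.
  m_3 = 1*70 - 35 = 35, d_3 = (1227 - 35^2)/1 = 2/1 = 2: (m_3, d_3) = (m_1, d_1) = (35, 2), so from here the quotients repeat a_1, a_2; the period length is 2.
So sqrt(1227) = [35; (35, 70)] with period length k = 2.
k is even, so the fundamental solution of x^2 - 1227y^2 = 1 is (p_{k-1}, q_{k-1}) = (p_1, q_1); compute convergents through index 1.
Convergents (p_i = a_i*p_{i-1} + p_{i-2}, q_i = a_i*q_{i-1} + q_{i-2} with p_{-2}=0, p_{-1}=1, q_{-2}=1, q_{-1}=0):
  i=0: a_0=35, p_0 = 35*1 + 0 = 35, q_0 = 35*0 + 1 = 1.
  i=1: a_1=35, p_1 = 35*35 + 1 = 1226, q_1 = 35*1 + 0 = 35.
Check: 1226^2 - 1227*35^2 = 1503076 - 1503075 = 1, so (x, y) = (1226, 35) solves the equation, and by the theorem it is the least positive solution.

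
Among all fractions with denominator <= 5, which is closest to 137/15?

46/5

Expand x = 137/15 as a continued fraction with the Euclidean algorithm:
  137 = 9*15 + 2, so a_0 = 9.
  15 = 7*2 + 1, so a_1 = 7.
  2 = 2*1 + 0, so a_2 = 2.
so x = [9; 7, 2].
Convergents (p_i = a_i*p_{i-1} + p_{i-2}, q_i = a_i*q_{i-1} + q_{i-2} with p_{-2}=0, p_{-1}=1, q_{-2}=1, q_{-1}=0), until the denominator exceeds 5:
  i=0: a_0=9, p_0 = 9*1 + 0 = 9, q_0 = 9*0 + 1 = 1.
  i=1: a_1=7, p_1 = 7*9 + 1 = 64, q_1 = 7*1 + 0 = 7.
q_1 = 7 > 5, so the last convergent with denominator <= 5 is p_0/q_0 = 9/1.
The closest fraction with denominator <= 5 is either p_0/q_0 or the intermediate fraction (k*p_0 + p_{-1})/(k*q_0 + q_{-1}) with the largest k >= 1 whose denominator stays <= 5; these approach x as k grows, and every other convergent or intermediate fraction in range is farther away.
Largest k: floor((5 - q_{-1})/q_0) = floor((5 - 0)/1) = 5 (using the seeds p_{-1} = 1, q_{-1} = 0).
That gives (5*9 + 1)/(5*1 + 0) = 46/5.
Compare the errors: |x - 9/1| = |137*1 - 9*15|/(15*1) = 2/15, and |x - 46/5| = |137*5 - 46*15|/(15*5) = 5/75.
Cross-multiplying, 5*15 = 75 < 150 = 2*75, so 5/75 is smaller: the intermediate fraction 46/5 is closer to x than 9/1.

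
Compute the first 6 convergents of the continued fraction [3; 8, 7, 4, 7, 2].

Using the convergent recurrence p_i = a_i*p_{i-1} + p_{i-2}, q_i = a_i*q_{i-1} + q_{i-2} with p_{-2}=0, p_{-1}=1, q_{-2}=1, q_{-1}=0:
  i=0: a_0=3, p_0 = 3*1 + 0 = 3, q_0 = 3*0 + 1 = 1.
  i=1: a_1=8, p_1 = 8*3 + 1 = 25, q_1 = 8*1 + 0 = 8.
  i=2: a_2=7, p_2 = 7*25 + 3 = 178, q_2 = 7*8 + 1 = 57.
  i=3: a_3=4, p_3 = 4*178 + 25 = 737, q_3 = 4*57 + 8 = 236.
  i=4: a_4=7, p_4 = 7*737 + 178 = 5337, q_4 = 7*236 + 57 = 1709.
  i=5: a_5=2, p_5 = 2*5337 + 737 = 11411, q_5 = 2*1709 + 236 = 3654.

3/1, 25/8, 178/57, 737/236, 5337/1709, 11411/3654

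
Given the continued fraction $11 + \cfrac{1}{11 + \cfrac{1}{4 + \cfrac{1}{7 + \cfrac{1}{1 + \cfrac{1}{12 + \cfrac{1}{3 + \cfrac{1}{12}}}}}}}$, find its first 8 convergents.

Using the convergent recurrence p_i = a_i*p_{i-1} + p_{i-2}, q_i = a_i*q_{i-1} + q_{i-2} with p_{-2}=0, p_{-1}=1, q_{-2}=1, q_{-1}=0:
  i=0: a_0=11, p_0 = 11*1 + 0 = 11, q_0 = 11*0 + 1 = 1.
  i=1: a_1=11, p_1 = 11*11 + 1 = 122, q_1 = 11*1 + 0 = 11.
  i=2: a_2=4, p_2 = 4*122 + 11 = 499, q_2 = 4*11 + 1 = 45.
  i=3: a_3=7, p_3 = 7*499 + 122 = 3615, q_3 = 7*45 + 11 = 326.
  i=4: a_4=1, p_4 = 1*3615 + 499 = 4114, q_4 = 1*326 + 45 = 371.
  i=5: a_5=12, p_5 = 12*4114 + 3615 = 52983, q_5 = 12*371 + 326 = 4778.
  i=6: a_6=3, p_6 = 3*52983 + 4114 = 163063, q_6 = 3*4778 + 371 = 14705.
  i=7: a_7=12, p_7 = 12*163063 + 52983 = 2009739, q_7 = 12*14705 + 4778 = 181238.

11/1, 122/11, 499/45, 3615/326, 4114/371, 52983/4778, 163063/14705, 2009739/181238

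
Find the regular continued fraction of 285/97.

[2; 1, 15, 6]

Run the Euclidean algorithm on 285 and 97; the successive quotients are the partial quotients a_0, a_1, ... (each step inverts the fractional part left over by the previous one):
  285 = 2*97 + 91, so a_0 = 2.
  97 = 1*91 + 6, so a_1 = 1.
  91 = 15*6 + 1, so a_2 = 15.
  6 = 6*1 + 0, so a_3 = 6.
The remainder reaches 0 after 4 divisions, so the expansion has 4 partial quotients, read off in order.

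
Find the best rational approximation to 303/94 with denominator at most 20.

Expand x = 303/94 as a continued fraction with the Euclidean algorithm:
  303 = 3*94 + 21, so a_0 = 3.
  94 = 4*21 + 10, so a_1 = 4.
  21 = 2*10 + 1, so a_2 = 2.
  10 = 10*1 + 0, so a_3 = 10.
so x = [3; 4, 2, 10].
Convergents (p_i = a_i*p_{i-1} + p_{i-2}, q_i = a_i*q_{i-1} + q_{i-2} with p_{-2}=0, p_{-1}=1, q_{-2}=1, q_{-1}=0), until the denominator exceeds 20:
  i=0: a_0=3, p_0 = 3*1 + 0 = 3, q_0 = 3*0 + 1 = 1.
  i=1: a_1=4, p_1 = 4*3 + 1 = 13, q_1 = 4*1 + 0 = 4.
  i=2: a_2=2, p_2 = 2*13 + 3 = 29, q_2 = 2*4 + 1 = 9.
  i=3: a_3=10, p_3 = 10*29 + 13 = 303, q_3 = 10*9 + 4 = 94.
q_3 = 94 > 20, so the last convergent with denominator <= 20 is p_2/q_2 = 29/9.
The closest fraction with denominator <= 20 is either p_2/q_2 or the intermediate fraction (k*p_2 + p_1)/(k*q_2 + q_1) with the largest k >= 1 whose denominator stays <= 20; these approach x as k grows, and every other convergent or intermediate fraction in range is farther away.
Largest k: floor((20 - q_1)/q_2) = floor((20 - 4)/9) = 1.
That gives (1*29 + 13)/(1*9 + 4) = 42/13.
Compare the errors: |x - 29/9| = |303*9 - 29*94|/(94*9) = 1/846, and |x - 42/13| = |303*13 - 42*94|/(94*13) = 9/1222.
Cross-multiplying, 1*1222 = 1222 < 7614 = 9*846, so 1/846 is smaller: the convergent 29/9 is closer to x than 42/13.

29/9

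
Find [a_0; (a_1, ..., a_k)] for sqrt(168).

[12; (1, 24)]

Write x_i = (sqrt(168) + m_i)/d_i with (m_0, d_0) = (0, 1). a_0 = floor(sqrt(168)) = 12, since 12^2 = 144 <= 168 < 169 = 13^2.
Iterate m_{i+1} = d_i*a_i - m_i, d_{i+1} = (168 - m_{i+1}^2)/d_i, a_{i+1} = floor((a_0 + m_{i+1})/d_{i+1}):
  m_1 = 1*12 - 0 = 12, d_1 = (168 - 12^2)/1 = 24/1 = 24, a_1 = floor((12 + 12)/24) = 1.
  m_2 = 24*1 - 12 = 12, d_2 = (168 - 12^2)/24 = 24/24 = 1, a_2 = floor((12 + 12)/1) = 24.
  m_3 = 1*24 - 12 = 12, d_3 = (168 - 12^2)/1 = 24/1 = 24: (m_3, d_3) = (m_1, d_1) = (12, 24), so from here the quotients repeat a_1, a_2; the period length is 2.
Hence the expansion of sqrt(168) is a_0 = 12 followed by the repeating block 1, 24 (period 2).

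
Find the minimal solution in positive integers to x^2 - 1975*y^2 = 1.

(x, y) = (12799, 288)

First expand sqrt(1975) as a continued fraction. With x_i = (sqrt(1975) + m_i)/d_i and (m_0, d_0) = (0, 1): a_0 = floor(sqrt(1975)) = 44, since 44^2 = 1936 <= 1975 < 2025 = 45^2.
Iterate m_{i+1} = d_i*a_i - m_i, d_{i+1} = (1975 - m_{i+1}^2)/d_i, a_{i+1} = floor((a_0 + m_{i+1})/d_{i+1}):
  m_1 = 1*44 - 0 = 44, d_1 = (1975 - 44^2)/1 = 39/1 = 39, a_1 = floor((44 + 44)/39) = 2.
  m_2 = 39*2 - 44 = 34, d_2 = (1975 - 34^2)/39 = 819/39 = 21, a_2 = floor((44 + 34)/21) = 3.
  m_3 = 21*3 - 34 = 29, d_3 = (1975 - 29^2)/21 = 1134/21 = 54, a_3 = floor((44 + 29)/54) = 1.
  m_4 = 54*1 - 29 = 25, d_4 = (1975 - 25^2)/54 = 1350/54 = 25, a_4 = floor((44 + 25)/25) = 2.
  m_5 = 25*2 - 25 = 25, d_5 = (1975 - 25^2)/25 = 1350/25 = 54, a_5 = floor((44 + 25)/54) = 1.
  m_6 = 54*1 - 25 = 29, d_6 = (1975 - 29^2)/54 = 1134/54 = 21, a_6 = floor((44 + 29)/21) = 3.
  m_7 = 21*3 - 29 = 34, d_7 = (1975 - 34^2)/21 = 819/21 = 39, a_7 = floor((44 + 34)/39) = 2.
  m_8 = 39*2 - 34 = 44, d_8 = (1975 - 44^2)/39 = 39/39 = 1, a_8 = floor((44 + 44)/1) = 88.
  m_9 = 1*88 - 44 = 44, d_9 = (1975 - 44^2)/1 = 39/1 = 39: (m_9, d_9) = (m_1, d_1) = (44, 39), so from here the quotients repeat a_1, ..., a_8; the period length is 8.
So sqrt(1975) = [44; (2, 3, 1, 2, 1, 3, 2, 88)] with period length k = 8.
k is even, so the fundamental solution of x^2 - 1975y^2 = 1 is (p_{k-1}, q_{k-1}) = (p_7, q_7); compute convergents through index 7.
Convergents (p_i = a_i*p_{i-1} + p_{i-2}, q_i = a_i*q_{i-1} + q_{i-2} with p_{-2}=0, p_{-1}=1, q_{-2}=1, q_{-1}=0):
  i=0: a_0=44, p_0 = 44*1 + 0 = 44, q_0 = 44*0 + 1 = 1.
  i=1: a_1=2, p_1 = 2*44 + 1 = 89, q_1 = 2*1 + 0 = 2.
  i=2: a_2=3, p_2 = 3*89 + 44 = 311, q_2 = 3*2 + 1 = 7.
  i=3: a_3=1, p_3 = 1*311 + 89 = 400, q_3 = 1*7 + 2 = 9.
  i=4: a_4=2, p_4 = 2*400 + 311 = 1111, q_4 = 2*9 + 7 = 25.
  i=5: a_5=1, p_5 = 1*1111 + 400 = 1511, q_5 = 1*25 + 9 = 34.
  i=6: a_6=3, p_6 = 3*1511 + 1111 = 5644, q_6 = 3*34 + 25 = 127.
  i=7: a_7=2, p_7 = 2*5644 + 1511 = 12799, q_7 = 2*127 + 34 = 288.
Check: 12799^2 - 1975*288^2 = 163814401 - 163814400 = 1, so (x, y) = (12799, 288) solves the equation, and by the theorem it is the least positive solution.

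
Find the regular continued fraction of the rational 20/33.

Run the Euclidean algorithm on 20 and 33; the successive quotients are the partial quotients a_0, a_1, ... (each step inverts the fractional part left over by the previous one):
  20 = 0*33 + 20, so a_0 = 0.
  33 = 1*20 + 13, so a_1 = 1.
  20 = 1*13 + 7, so a_2 = 1.
  13 = 1*7 + 6, so a_3 = 1.
  7 = 1*6 + 1, so a_4 = 1.
  6 = 6*1 + 0, so a_5 = 6.
The remainder reaches 0 after 6 divisions, so the expansion has 6 partial quotients, read off in order.

[0; 1, 1, 1, 1, 6]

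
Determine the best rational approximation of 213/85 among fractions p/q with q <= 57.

143/57

Expand x = 213/85 as a continued fraction with the Euclidean algorithm:
  213 = 2*85 + 43, so a_0 = 2.
  85 = 1*43 + 42, so a_1 = 1.
  43 = 1*42 + 1, so a_2 = 1.
  42 = 42*1 + 0, so a_3 = 42.
so x = [2; 1, 1, 42].
Convergents (p_i = a_i*p_{i-1} + p_{i-2}, q_i = a_i*q_{i-1} + q_{i-2} with p_{-2}=0, p_{-1}=1, q_{-2}=1, q_{-1}=0), until the denominator exceeds 57:
  i=0: a_0=2, p_0 = 2*1 + 0 = 2, q_0 = 2*0 + 1 = 1.
  i=1: a_1=1, p_1 = 1*2 + 1 = 3, q_1 = 1*1 + 0 = 1.
  i=2: a_2=1, p_2 = 1*3 + 2 = 5, q_2 = 1*1 + 1 = 2.
  i=3: a_3=42, p_3 = 42*5 + 3 = 213, q_3 = 42*2 + 1 = 85.
q_3 = 85 > 57, so the last convergent with denominator <= 57 is p_2/q_2 = 5/2.
The closest fraction with denominator <= 57 is either p_2/q_2 or the intermediate fraction (k*p_2 + p_1)/(k*q_2 + q_1) with the largest k >= 1 whose denominator stays <= 57; these approach x as k grows, and every other convergent or intermediate fraction in range is farther away.
Largest k: floor((57 - q_1)/q_2) = floor((57 - 1)/2) = 28.
That gives (28*5 + 3)/(28*2 + 1) = 143/57.
Compare the errors: |x - 5/2| = |213*2 - 5*85|/(85*2) = 1/170, and |x - 143/57| = |213*57 - 143*85|/(85*57) = 14/4845.
Cross-multiplying, 14*170 = 2380 < 4845 = 1*4845, so 14/4845 is smaller: the intermediate fraction 143/57 is closer to x than 5/2.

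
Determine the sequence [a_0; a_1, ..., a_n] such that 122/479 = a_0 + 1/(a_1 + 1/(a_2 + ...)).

[0; 3, 1, 12, 1, 1, 4]

Run the Euclidean algorithm on 122 and 479; the successive quotients are the partial quotients a_0, a_1, ... (each step inverts the fractional part left over by the previous one):
  122 = 0*479 + 122, so a_0 = 0.
  479 = 3*122 + 113, so a_1 = 3.
  122 = 1*113 + 9, so a_2 = 1.
  113 = 12*9 + 5, so a_3 = 12.
  9 = 1*5 + 4, so a_4 = 1.
  5 = 1*4 + 1, so a_5 = 1.
  4 = 4*1 + 0, so a_6 = 4.
The remainder reaches 0 after 7 divisions, so the expansion has 7 partial quotients, read off in order.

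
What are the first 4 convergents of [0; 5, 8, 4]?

Using the convergent recurrence p_i = a_i*p_{i-1} + p_{i-2}, q_i = a_i*q_{i-1} + q_{i-2} with p_{-2}=0, p_{-1}=1, q_{-2}=1, q_{-1}=0:
  i=0: a_0=0, p_0 = 0*1 + 0 = 0, q_0 = 0*0 + 1 = 1.
  i=1: a_1=5, p_1 = 5*0 + 1 = 1, q_1 = 5*1 + 0 = 5.
  i=2: a_2=8, p_2 = 8*1 + 0 = 8, q_2 = 8*5 + 1 = 41.
  i=3: a_3=4, p_3 = 4*8 + 1 = 33, q_3 = 4*41 + 5 = 169.

0/1, 1/5, 8/41, 33/169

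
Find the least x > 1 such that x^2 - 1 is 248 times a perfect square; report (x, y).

First expand sqrt(248) as a continued fraction. With x_i = (sqrt(248) + m_i)/d_i and (m_0, d_0) = (0, 1): a_0 = floor(sqrt(248)) = 15, since 15^2 = 225 <= 248 < 256 = 16^2.
Iterate m_{i+1} = d_i*a_i - m_i, d_{i+1} = (248 - m_{i+1}^2)/d_i, a_{i+1} = floor((a_0 + m_{i+1})/d_{i+1}):
  m_1 = 1*15 - 0 = 15, d_1 = (248 - 15^2)/1 = 23/1 = 23, a_1 = floor((15 + 15)/23) = 1.
  m_2 = 23*1 - 15 = 8, d_2 = (248 - 8^2)/23 = 184/23 = 8, a_2 = floor((15 + 8)/8) = 2.
  m_3 = 8*2 - 8 = 8, d_3 = (248 - 8^2)/8 = 184/8 = 23, a_3 = floor((15 + 8)/23) = 1.
  m_4 = 23*1 - 8 = 15, d_4 = (248 - 15^2)/23 = 23/23 = 1, a_4 = floor((15 + 15)/1) = 30.
  m_5 = 1*30 - 15 = 15, d_5 = (248 - 15^2)/1 = 23/1 = 23: (m_5, d_5) = (m_1, d_1) = (15, 23), so from here the quotients repeat a_1, ..., a_4; the period length is 4.
So sqrt(248) = [15; (1, 2, 1, 30)] with period length k = 4.
k is even, so the fundamental solution of x^2 - 248y^2 = 1 is (p_{k-1}, q_{k-1}) = (p_3, q_3); compute convergents through index 3.
Convergents (p_i = a_i*p_{i-1} + p_{i-2}, q_i = a_i*q_{i-1} + q_{i-2} with p_{-2}=0, p_{-1}=1, q_{-2}=1, q_{-1}=0):
  i=0: a_0=15, p_0 = 15*1 + 0 = 15, q_0 = 15*0 + 1 = 1.
  i=1: a_1=1, p_1 = 1*15 + 1 = 16, q_1 = 1*1 + 0 = 1.
  i=2: a_2=2, p_2 = 2*16 + 15 = 47, q_2 = 2*1 + 1 = 3.
  i=3: a_3=1, p_3 = 1*47 + 16 = 63, q_3 = 1*3 + 1 = 4.
Check: 63^2 - 248*4^2 = 3969 - 3968 = 1, so (x, y) = (63, 4) solves the equation, and by the theorem it is the least positive solution.

(x, y) = (63, 4)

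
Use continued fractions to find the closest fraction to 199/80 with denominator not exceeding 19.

5/2

Expand x = 199/80 as a continued fraction with the Euclidean algorithm:
  199 = 2*80 + 39, so a_0 = 2.
  80 = 2*39 + 2, so a_1 = 2.
  39 = 19*2 + 1, so a_2 = 19.
  2 = 2*1 + 0, so a_3 = 2.
so x = [2; 2, 19, 2].
Convergents (p_i = a_i*p_{i-1} + p_{i-2}, q_i = a_i*q_{i-1} + q_{i-2} with p_{-2}=0, p_{-1}=1, q_{-2}=1, q_{-1}=0), until the denominator exceeds 19:
  i=0: a_0=2, p_0 = 2*1 + 0 = 2, q_0 = 2*0 + 1 = 1.
  i=1: a_1=2, p_1 = 2*2 + 1 = 5, q_1 = 2*1 + 0 = 2.
  i=2: a_2=19, p_2 = 19*5 + 2 = 97, q_2 = 19*2 + 1 = 39.
q_2 = 39 > 19, so the last convergent with denominator <= 19 is p_1/q_1 = 5/2.
The closest fraction with denominator <= 19 is either p_1/q_1 or the intermediate fraction (k*p_1 + p_0)/(k*q_1 + q_0) with the largest k >= 1 whose denominator stays <= 19; these approach x as k grows, and every other convergent or intermediate fraction in range is farther away.
Largest k: floor((19 - q_0)/q_1) = floor((19 - 1)/2) = 9.
That gives (9*5 + 2)/(9*2 + 1) = 47/19.
Compare the errors: |x - 5/2| = |199*2 - 5*80|/(80*2) = 2/160, and |x - 47/19| = |199*19 - 47*80|/(80*19) = 21/1520.
Cross-multiplying, 2*1520 = 3040 < 3360 = 21*160, so 2/160 is smaller: the convergent 5/2 is closer to x than 47/19.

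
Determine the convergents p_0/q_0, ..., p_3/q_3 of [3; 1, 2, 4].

3/1, 4/1, 11/3, 48/13

Using the convergent recurrence p_i = a_i*p_{i-1} + p_{i-2}, q_i = a_i*q_{i-1} + q_{i-2} with p_{-2}=0, p_{-1}=1, q_{-2}=1, q_{-1}=0:
  i=0: a_0=3, p_0 = 3*1 + 0 = 3, q_0 = 3*0 + 1 = 1.
  i=1: a_1=1, p_1 = 1*3 + 1 = 4, q_1 = 1*1 + 0 = 1.
  i=2: a_2=2, p_2 = 2*4 + 3 = 11, q_2 = 2*1 + 1 = 3.
  i=3: a_3=4, p_3 = 4*11 + 4 = 48, q_3 = 4*3 + 1 = 13.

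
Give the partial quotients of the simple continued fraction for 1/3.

Run the Euclidean algorithm on 1 and 3; the successive quotients are the partial quotients a_0, a_1, ... (each step inverts the fractional part left over by the previous one):
  1 = 0*3 + 1, so a_0 = 0.
  3 = 3*1 + 0, so a_1 = 3.
The remainder reaches 0 after 2 divisions, so the expansion has 2 partial quotients, read off in order.

[0; 3]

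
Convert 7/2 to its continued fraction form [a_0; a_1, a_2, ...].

Run the Euclidean algorithm on 7 and 2; the successive quotients are the partial quotients a_0, a_1, ... (each step inverts the fractional part left over by the previous one):
  7 = 3*2 + 1, so a_0 = 3.
  2 = 2*1 + 0, so a_1 = 2.
The remainder reaches 0 after 2 divisions, so the expansion has 2 partial quotients, read off in order.

[3; 2]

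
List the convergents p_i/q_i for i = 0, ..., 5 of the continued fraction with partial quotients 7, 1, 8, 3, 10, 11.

Using the convergent recurrence p_i = a_i*p_{i-1} + p_{i-2}, q_i = a_i*q_{i-1} + q_{i-2} with p_{-2}=0, p_{-1}=1, q_{-2}=1, q_{-1}=0:
  i=0: a_0=7, p_0 = 7*1 + 0 = 7, q_0 = 7*0 + 1 = 1.
  i=1: a_1=1, p_1 = 1*7 + 1 = 8, q_1 = 1*1 + 0 = 1.
  i=2: a_2=8, p_2 = 8*8 + 7 = 71, q_2 = 8*1 + 1 = 9.
  i=3: a_3=3, p_3 = 3*71 + 8 = 221, q_3 = 3*9 + 1 = 28.
  i=4: a_4=10, p_4 = 10*221 + 71 = 2281, q_4 = 10*28 + 9 = 289.
  i=5: a_5=11, p_5 = 11*2281 + 221 = 25312, q_5 = 11*289 + 28 = 3207.

7/1, 8/1, 71/9, 221/28, 2281/289, 25312/3207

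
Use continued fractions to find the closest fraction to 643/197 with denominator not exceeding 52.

111/34

Expand x = 643/197 as a continued fraction with the Euclidean algorithm:
  643 = 3*197 + 52, so a_0 = 3.
  197 = 3*52 + 41, so a_1 = 3.
  52 = 1*41 + 11, so a_2 = 1.
  41 = 3*11 + 8, so a_3 = 3.
  11 = 1*8 + 3, so a_4 = 1.
  8 = 2*3 + 2, so a_5 = 2.
  3 = 1*2 + 1, so a_6 = 1.
  2 = 2*1 + 0, so a_7 = 2.
so x = [3; 3, 1, 3, 1, 2, 1, 2].
Convergents (p_i = a_i*p_{i-1} + p_{i-2}, q_i = a_i*q_{i-1} + q_{i-2} with p_{-2}=0, p_{-1}=1, q_{-2}=1, q_{-1}=0), until the denominator exceeds 52:
  i=0: a_0=3, p_0 = 3*1 + 0 = 3, q_0 = 3*0 + 1 = 1.
  i=1: a_1=3, p_1 = 3*3 + 1 = 10, q_1 = 3*1 + 0 = 3.
  i=2: a_2=1, p_2 = 1*10 + 3 = 13, q_2 = 1*3 + 1 = 4.
  i=3: a_3=3, p_3 = 3*13 + 10 = 49, q_3 = 3*4 + 3 = 15.
  i=4: a_4=1, p_4 = 1*49 + 13 = 62, q_4 = 1*15 + 4 = 19.
  i=5: a_5=2, p_5 = 2*62 + 49 = 173, q_5 = 2*19 + 15 = 53.
q_5 = 53 > 52, so the last convergent with denominator <= 52 is p_4/q_4 = 62/19.
The closest fraction with denominator <= 52 is either p_4/q_4 or the intermediate fraction (k*p_4 + p_3)/(k*q_4 + q_3) with the largest k >= 1 whose denominator stays <= 52; these approach x as k grows, and every other convergent or intermediate fraction in range is farther away.
Largest k: floor((52 - q_3)/q_4) = floor((52 - 15)/19) = 1.
That gives (1*62 + 49)/(1*19 + 15) = 111/34.
Compare the errors: |x - 62/19| = |643*19 - 62*197|/(197*19) = 3/3743, and |x - 111/34| = |643*34 - 111*197|/(197*34) = 5/6698.
Cross-multiplying, 5*3743 = 18715 < 20094 = 3*6698, so 5/6698 is smaller: the intermediate fraction 111/34 is closer to x than 62/19.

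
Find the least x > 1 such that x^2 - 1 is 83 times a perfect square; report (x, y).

(x, y) = (82, 9)

First expand sqrt(83) as a continued fraction. With x_i = (sqrt(83) + m_i)/d_i and (m_0, d_0) = (0, 1): a_0 = floor(sqrt(83)) = 9, since 9^2 = 81 <= 83 < 100 = 10^2.
Iterate m_{i+1} = d_i*a_i - m_i, d_{i+1} = (83 - m_{i+1}^2)/d_i, a_{i+1} = floor((a_0 + m_{i+1})/d_{i+1}):
  m_1 = 1*9 - 0 = 9, d_1 = (83 - 9^2)/1 = 2/1 = 2, a_1 = floor((9 + 9)/2) = 9.
  m_2 = 2*9 - 9 = 9, d_2 = (83 - 9^2)/2 = 2/2 = 1, a_2 = floor((9 + 9)/1) = 18.
  m_3 = 1*18 - 9 = 9, d_3 = (83 - 9^2)/1 = 2/1 = 2: (m_3, d_3) = (m_1, d_1) = (9, 2), so from here the quotients repeat a_1, a_2; the period length is 2.
So sqrt(83) = [9; (9, 18)] with period length k = 2.
k is even, so the fundamental solution of x^2 - 83y^2 = 1 is (p_{k-1}, q_{k-1}) = (p_1, q_1); compute convergents through index 1.
Convergents (p_i = a_i*p_{i-1} + p_{i-2}, q_i = a_i*q_{i-1} + q_{i-2} with p_{-2}=0, p_{-1}=1, q_{-2}=1, q_{-1}=0):
  i=0: a_0=9, p_0 = 9*1 + 0 = 9, q_0 = 9*0 + 1 = 1.
  i=1: a_1=9, p_1 = 9*9 + 1 = 82, q_1 = 9*1 + 0 = 9.
Check: 82^2 - 83*9^2 = 6724 - 6723 = 1, so (x, y) = (82, 9) solves the equation, and by the theorem it is the least positive solution.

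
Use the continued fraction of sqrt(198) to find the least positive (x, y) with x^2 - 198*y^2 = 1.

(x, y) = (197, 14)

First expand sqrt(198) as a continued fraction. With x_i = (sqrt(198) + m_i)/d_i and (m_0, d_0) = (0, 1): a_0 = floor(sqrt(198)) = 14, since 14^2 = 196 <= 198 < 225 = 15^2.
Iterate m_{i+1} = d_i*a_i - m_i, d_{i+1} = (198 - m_{i+1}^2)/d_i, a_{i+1} = floor((a_0 + m_{i+1})/d_{i+1}):
  m_1 = 1*14 - 0 = 14, d_1 = (198 - 14^2)/1 = 2/1 = 2, a_1 = floor((14 + 14)/2) = 14.
  m_2 = 2*14 - 14 = 14, d_2 = (198 - 14^2)/2 = 2/2 = 1, a_2 = floor((14 + 14)/1) = 28.
  m_3 = 1*28 - 14 = 14, d_3 = (198 - 14^2)/1 = 2/1 = 2: (m_3, d_3) = (m_1, d_1) = (14, 2), so from here the quotients repeat a_1, a_2; the period length is 2.
So sqrt(198) = [14; (14, 28)] with period length k = 2.
k is even, so the fundamental solution of x^2 - 198y^2 = 1 is (p_{k-1}, q_{k-1}) = (p_1, q_1); compute convergents through index 1.
Convergents (p_i = a_i*p_{i-1} + p_{i-2}, q_i = a_i*q_{i-1} + q_{i-2} with p_{-2}=0, p_{-1}=1, q_{-2}=1, q_{-1}=0):
  i=0: a_0=14, p_0 = 14*1 + 0 = 14, q_0 = 14*0 + 1 = 1.
  i=1: a_1=14, p_1 = 14*14 + 1 = 197, q_1 = 14*1 + 0 = 14.
Check: 197^2 - 198*14^2 = 38809 - 38808 = 1, so (x, y) = (197, 14) solves the equation, and by the theorem it is the least positive solution.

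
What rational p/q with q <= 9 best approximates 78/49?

8/5

Expand x = 78/49 as a continued fraction with the Euclidean algorithm:
  78 = 1*49 + 29, so a_0 = 1.
  49 = 1*29 + 20, so a_1 = 1.
  29 = 1*20 + 9, so a_2 = 1.
  20 = 2*9 + 2, so a_3 = 2.
  9 = 4*2 + 1, so a_4 = 4.
  2 = 2*1 + 0, so a_5 = 2.
so x = [1; 1, 1, 2, 4, 2].
Convergents (p_i = a_i*p_{i-1} + p_{i-2}, q_i = a_i*q_{i-1} + q_{i-2} with p_{-2}=0, p_{-1}=1, q_{-2}=1, q_{-1}=0), until the denominator exceeds 9:
  i=0: a_0=1, p_0 = 1*1 + 0 = 1, q_0 = 1*0 + 1 = 1.
  i=1: a_1=1, p_1 = 1*1 + 1 = 2, q_1 = 1*1 + 0 = 1.
  i=2: a_2=1, p_2 = 1*2 + 1 = 3, q_2 = 1*1 + 1 = 2.
  i=3: a_3=2, p_3 = 2*3 + 2 = 8, q_3 = 2*2 + 1 = 5.
  i=4: a_4=4, p_4 = 4*8 + 3 = 35, q_4 = 4*5 + 2 = 22.
q_4 = 22 > 9, so the last convergent with denominator <= 9 is p_3/q_3 = 8/5.
The closest fraction with denominator <= 9 is either p_3/q_3 or the intermediate fraction (k*p_3 + p_2)/(k*q_3 + q_2) with the largest k >= 1 whose denominator stays <= 9; these approach x as k grows, and every other convergent or intermediate fraction in range is farther away.
Largest k: floor((9 - q_2)/q_3) = floor((9 - 2)/5) = 1.
That gives (1*8 + 3)/(1*5 + 2) = 11/7.
Compare the errors: |x - 8/5| = |78*5 - 8*49|/(49*5) = 2/245, and |x - 11/7| = |78*7 - 11*49|/(49*7) = 7/343.
Cross-multiplying, 2*343 = 686 < 1715 = 7*245, so 2/245 is smaller: the convergent 8/5 is closer to x than 11/7.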